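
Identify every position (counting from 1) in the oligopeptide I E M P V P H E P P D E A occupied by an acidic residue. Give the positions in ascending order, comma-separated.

Only D (aspartate) and E (glutamate) carry a side-chain carboxylic acid.
Matching residues: E2, E8, D11, E12.

2, 8, 11, 12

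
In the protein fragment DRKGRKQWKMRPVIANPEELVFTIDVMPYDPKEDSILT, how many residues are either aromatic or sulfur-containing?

Aromatic: F, W, Y. Sulfur-containing: C, M.
Aromatic residues here: W8, F22, Y29 (3).
Sulfur-containing residues here: M10, M27 (2).
The two groups share no amino acid, so total = 3 + 2 = 5.

5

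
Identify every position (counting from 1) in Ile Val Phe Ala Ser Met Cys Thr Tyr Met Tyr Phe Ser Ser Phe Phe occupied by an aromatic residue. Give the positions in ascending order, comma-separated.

F, W, and Y each carry an aromatic ring on the side chain.
Matching residues: Phe3, Tyr9, Tyr11, Phe12, Phe15, Phe16.

3, 9, 11, 12, 15, 16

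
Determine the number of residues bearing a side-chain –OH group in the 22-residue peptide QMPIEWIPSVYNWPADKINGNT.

Serine (S), threonine (T), and tyrosine (Y) each carry a hydroxyl group on the side chain.
Matching residues: S9, Y11, T22.

3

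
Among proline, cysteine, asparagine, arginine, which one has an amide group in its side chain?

asparagine

Asparagine (N) and glutamine (Q) have uncharged amide side chains.
Of the listed options, only asparagine belongs to this group.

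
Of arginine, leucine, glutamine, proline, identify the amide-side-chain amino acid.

Asparagine (N) and glutamine (Q) have uncharged amide side chains.
Of the listed options, only glutamine belongs to this group.

glutamine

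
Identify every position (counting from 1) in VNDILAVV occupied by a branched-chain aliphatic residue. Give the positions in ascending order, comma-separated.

Matching residues: V1, I4, L5, V7, V8.

1, 4, 5, 7, 8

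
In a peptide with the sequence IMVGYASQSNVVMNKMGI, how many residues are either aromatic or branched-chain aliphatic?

6

Aromatic: F, W, Y. Branched-chain aliphatic: I, L, V.
Aromatic residues here: Y5 (1).
Branched-chain aliphatic residues here: I1, V3, V11, V12, I18 (5).
The two groups share no amino acid, so total = 1 + 5 = 6.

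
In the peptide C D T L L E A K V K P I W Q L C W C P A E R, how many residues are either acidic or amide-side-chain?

4

Acidic: D, E. Amide-side-chain: N, Q.
Acidic residues here: D2, E6, E21 (3).
Amide-side-chain residues here: Q14 (1).
The two groups share no amino acid, so total = 3 + 1 = 4.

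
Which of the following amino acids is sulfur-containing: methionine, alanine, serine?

The sulfur-bearing residues are cysteine (–SH) and methionine (–S–CH₃).
Of the listed options, only methionine belongs to this group.

methionine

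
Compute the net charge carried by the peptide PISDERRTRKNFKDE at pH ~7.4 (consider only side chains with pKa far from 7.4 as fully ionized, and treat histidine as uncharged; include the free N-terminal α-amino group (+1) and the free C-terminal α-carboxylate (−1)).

The side chains ionized at physiological pH are Lys/Arg (+1) and Asp/Glu (−1); with His treated as neutral, nothing else contributes.
Positive (K, R): R6, R7, R9, K10, K13 → +5.
Negative (D, E): D4, E5, D14, E15 → −4.
The N-terminus (+1) and C-terminus (−1) cancel.
Net charge = (+5) + (−4) = +1.

+1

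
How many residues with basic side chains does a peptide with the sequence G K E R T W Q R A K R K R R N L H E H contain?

10

The basic amino acids are Lys (K), Arg (R), and His (H).
Matching residues: K2, R4, R8, K10, R11, K12, R13, R14, H17, H19.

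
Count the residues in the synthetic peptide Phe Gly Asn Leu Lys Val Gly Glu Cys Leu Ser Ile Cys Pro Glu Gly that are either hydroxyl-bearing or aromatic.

Hydroxyl-bearing: S, T, Y. Aromatic: F, W, Y.
Hydroxyl-bearing residues here: Ser11 (1).
Aromatic residues here: Phe1 (1).
(Y belongs to both groups, but none appear in this sequence.) Total = 1 + 1 = 2.

2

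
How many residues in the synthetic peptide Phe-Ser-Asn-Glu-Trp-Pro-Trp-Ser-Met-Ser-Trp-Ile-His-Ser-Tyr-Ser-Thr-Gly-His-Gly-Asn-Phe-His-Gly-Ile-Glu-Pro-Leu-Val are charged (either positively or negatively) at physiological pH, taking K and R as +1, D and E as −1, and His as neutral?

Charged side chains at pH ~7.4: K, R (positive); D, E (negative).
Matching residues: Glu4, Glu26.

2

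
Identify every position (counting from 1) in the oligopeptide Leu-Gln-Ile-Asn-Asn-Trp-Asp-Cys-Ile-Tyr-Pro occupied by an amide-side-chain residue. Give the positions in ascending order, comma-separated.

2, 4, 5

Asparagine (N) and glutamine (Q) have uncharged amide side chains.
Matching residues: Gln2, Asn4, Asn5.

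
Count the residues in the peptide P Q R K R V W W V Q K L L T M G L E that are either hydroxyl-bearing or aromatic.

Hydroxyl-bearing: S, T, Y. Aromatic: F, W, Y.
Hydroxyl-bearing residues here: T14 (1).
Aromatic residues here: W7, W8 (2).
(Y belongs to both groups, but none appear in this sequence.) Total = 1 + 2 = 3.

3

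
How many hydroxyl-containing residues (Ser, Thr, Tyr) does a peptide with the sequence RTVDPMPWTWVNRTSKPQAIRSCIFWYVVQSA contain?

7

Matching residues: T2, T9, T14, S15, S22, Y27, S31.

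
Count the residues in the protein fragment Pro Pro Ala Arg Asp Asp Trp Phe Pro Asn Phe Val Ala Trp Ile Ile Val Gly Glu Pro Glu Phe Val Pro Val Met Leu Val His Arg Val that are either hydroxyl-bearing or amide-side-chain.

1

Hydroxyl-bearing: S, T, Y. Amide-side-chain: N, Q.
Hydroxyl-bearing residues here: none (0).
Amide-side-chain residues here: Asn10 (1).
The two groups share no amino acid, so total = 0 + 1 = 1.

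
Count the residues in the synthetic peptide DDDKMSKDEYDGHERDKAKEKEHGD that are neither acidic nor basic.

6

Acidic: D, E. Basic: K, R, H. All other residues are neither.
Matching residues: M5, S6, Y10, G12, A18, G24.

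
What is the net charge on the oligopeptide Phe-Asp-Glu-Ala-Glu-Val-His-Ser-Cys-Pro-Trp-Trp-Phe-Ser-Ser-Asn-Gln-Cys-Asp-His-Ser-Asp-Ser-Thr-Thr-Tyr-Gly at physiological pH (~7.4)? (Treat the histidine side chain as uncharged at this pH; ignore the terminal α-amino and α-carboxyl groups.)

At pH ~7.4 the Lys and Arg side chains are protonated (+1), the Asp and Glu side chains are deprotonated (−1), and with His taken as neutral all other side chains carry no charge.
Positive (K, R): none → +0.
Negative (D, E): Asp2, Glu3, Glu5, Asp19, Asp22 → −5.
Net charge = (+0) + (−5) = −5.

-5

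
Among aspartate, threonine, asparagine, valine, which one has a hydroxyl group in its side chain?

threonine

Serine (S), threonine (T), and tyrosine (Y) each carry a hydroxyl group on the side chain.
Of the listed options, only threonine belongs to this group.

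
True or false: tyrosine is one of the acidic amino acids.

False

Only D (aspartate) and E (glutamate) carry a side-chain carboxylic acid.
Tyrosine is not in this group.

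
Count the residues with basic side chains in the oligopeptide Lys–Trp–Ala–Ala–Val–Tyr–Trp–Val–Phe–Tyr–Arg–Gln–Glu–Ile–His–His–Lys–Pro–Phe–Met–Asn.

5

The basic amino acids are Lys (K), Arg (R), and His (H).
Matching residues: Lys1, Arg11, His15, His16, Lys17.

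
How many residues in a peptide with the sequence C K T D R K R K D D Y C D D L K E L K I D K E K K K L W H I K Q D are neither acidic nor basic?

Acidic: D, E. Basic: K, R, H. All other residues are neither.
Matching residues: C1, T3, Y11, C12, L15, L18, I20, L27, W28, I30, Q32.

11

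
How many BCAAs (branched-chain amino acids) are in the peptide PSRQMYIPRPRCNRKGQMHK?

1

The BCAAs are Val, Leu, and Ile — aliphatic side chains with a branch point.
Matching residues: I7.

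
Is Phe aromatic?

Phenylalanine (F), tryptophan (W), and tyrosine (Y) have aromatic ring side chains.
Phenylalanine is in this group.

Yes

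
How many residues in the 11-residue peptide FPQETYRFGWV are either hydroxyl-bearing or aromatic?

5

Hydroxyl-bearing: S, T, Y. Aromatic: F, W, Y.
Hydroxyl-bearing residues here: T5, Y6 (2).
Aromatic residues here: F1, Y6, F8, W10 (4).
Y is in both groups, so the 1 Y residue must not be double-counted.
Total = 2 + 4 − 1 = 5.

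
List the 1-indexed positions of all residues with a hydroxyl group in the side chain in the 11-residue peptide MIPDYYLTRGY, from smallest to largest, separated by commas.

5, 6, 8, 11

Serine (S), threonine (T), and tyrosine (Y) each carry a hydroxyl group on the side chain.
Matching residues: Y5, Y6, T8, Y11.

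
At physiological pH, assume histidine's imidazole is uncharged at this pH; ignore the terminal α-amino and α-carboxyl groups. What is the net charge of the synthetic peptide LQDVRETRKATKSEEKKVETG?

+1

The side chains ionized at physiological pH are Lys/Arg (+1) and Asp/Glu (−1); with His treated as neutral, nothing else contributes.
Positive (K, R): R5, R8, K9, K12, K16, K17 → +6.
Negative (D, E): D3, E6, E14, E15, E19 → −5.
Net charge = (+6) + (−5) = +1.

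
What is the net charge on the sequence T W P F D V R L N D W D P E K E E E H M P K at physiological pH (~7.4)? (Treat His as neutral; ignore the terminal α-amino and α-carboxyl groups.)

-4

Near pH 7.4, K and R contribute +1 each, D and E contribute −1 each, and every other side chain (His included, as stated) is uncharged.
Positive (K, R): R7, K15, K22 → +3.
Negative (D, E): D5, D10, D12, E14, E16, E17, E18 → −7.
Net charge = (+3) + (−7) = −4.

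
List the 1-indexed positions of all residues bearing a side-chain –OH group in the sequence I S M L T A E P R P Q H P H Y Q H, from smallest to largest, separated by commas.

2, 5, 15

Serine (S), threonine (T), and tyrosine (Y) each carry a hydroxyl group on the side chain.
Matching residues: S2, T5, Y15.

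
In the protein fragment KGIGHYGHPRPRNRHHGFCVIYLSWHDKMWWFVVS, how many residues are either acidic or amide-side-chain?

2

Acidic: D, E. Amide-side-chain: N, Q.
Acidic residues here: D27 (1).
Amide-side-chain residues here: N13 (1).
The two groups share no amino acid, so total = 1 + 1 = 2.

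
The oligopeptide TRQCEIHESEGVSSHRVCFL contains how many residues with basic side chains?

The basic amino acids are Lys (K), Arg (R), and His (H).
Matching residues: R2, H7, H15, R16.

4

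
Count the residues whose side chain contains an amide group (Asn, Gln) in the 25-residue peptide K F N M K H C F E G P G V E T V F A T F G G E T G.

1

Matching residues: N3.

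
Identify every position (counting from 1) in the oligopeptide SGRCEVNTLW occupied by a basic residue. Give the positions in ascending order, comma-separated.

Lysine (K), arginine (R), and histidine (H) have basic, nitrogen-containing side chains.
Matching residues: R3.

3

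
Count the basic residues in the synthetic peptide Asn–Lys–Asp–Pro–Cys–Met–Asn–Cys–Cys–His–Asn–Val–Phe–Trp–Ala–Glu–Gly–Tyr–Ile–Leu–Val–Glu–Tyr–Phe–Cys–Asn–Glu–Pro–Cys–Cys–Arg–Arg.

4

Lysine (K), arginine (R), and histidine (H) have basic, nitrogen-containing side chains.
Matching residues: Lys2, His10, Arg31, Arg32.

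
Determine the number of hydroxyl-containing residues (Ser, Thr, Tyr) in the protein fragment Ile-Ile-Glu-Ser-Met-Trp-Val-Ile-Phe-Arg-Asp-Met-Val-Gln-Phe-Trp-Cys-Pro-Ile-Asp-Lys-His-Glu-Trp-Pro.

1

Matching residues: Ser4.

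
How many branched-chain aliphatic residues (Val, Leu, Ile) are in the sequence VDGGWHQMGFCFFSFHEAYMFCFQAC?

Matching residues: V1.

1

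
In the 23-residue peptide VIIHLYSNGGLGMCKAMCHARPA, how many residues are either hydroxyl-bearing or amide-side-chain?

Hydroxyl-bearing: S, T, Y. Amide-side-chain: N, Q.
Hydroxyl-bearing residues here: Y6, S7 (2).
Amide-side-chain residues here: N8 (1).
The two groups share no amino acid, so total = 2 + 1 = 3.

3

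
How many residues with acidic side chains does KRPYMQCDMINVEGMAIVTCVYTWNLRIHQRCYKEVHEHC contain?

Aspartate (D) and glutamate (E) have carboxylic-acid side chains and are the acidic amino acids.
Matching residues: D8, E13, E35, E38.

4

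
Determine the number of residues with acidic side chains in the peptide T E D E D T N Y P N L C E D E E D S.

Aspartate (D) and glutamate (E) have carboxylic-acid side chains and are the acidic amino acids.
Matching residues: E2, D3, E4, D5, E13, D14, E15, E16, D17.

9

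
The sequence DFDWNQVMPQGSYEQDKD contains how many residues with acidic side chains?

The acidic residues are Asp (D) and Glu (E), whose side chains end in a carboxylate group.
Matching residues: D1, D3, E14, D16, D18.

5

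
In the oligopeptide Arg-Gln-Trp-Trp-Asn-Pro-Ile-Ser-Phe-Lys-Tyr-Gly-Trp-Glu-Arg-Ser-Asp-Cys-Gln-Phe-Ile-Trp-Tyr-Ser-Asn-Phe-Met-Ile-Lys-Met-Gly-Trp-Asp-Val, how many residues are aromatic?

F, W, and Y each carry an aromatic ring on the side chain.
Matching residues: Trp3, Trp4, Phe9, Tyr11, Trp13, Phe20, Trp22, Tyr23, Phe26, Trp32.

10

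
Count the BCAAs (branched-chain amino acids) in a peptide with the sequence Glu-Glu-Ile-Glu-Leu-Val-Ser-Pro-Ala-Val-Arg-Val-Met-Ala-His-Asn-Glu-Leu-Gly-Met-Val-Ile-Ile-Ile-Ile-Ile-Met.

Valine (V), leucine (L), and isoleucine (I) are the branched-chain amino acids.
Matching residues: Ile3, Leu5, Val6, Val10, Val12, Leu18, Val21, Ile22, Ile23, Ile24, Ile25, Ile26.

12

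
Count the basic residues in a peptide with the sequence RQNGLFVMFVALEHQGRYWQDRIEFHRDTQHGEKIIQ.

8

The basic amino acids are Lys (K), Arg (R), and His (H).
Matching residues: R1, H14, R17, R22, H26, R27, H31, K34.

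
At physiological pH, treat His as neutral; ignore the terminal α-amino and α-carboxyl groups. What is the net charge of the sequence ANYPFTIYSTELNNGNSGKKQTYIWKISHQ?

+2

The side chains ionized at physiological pH are Lys/Arg (+1) and Asp/Glu (−1); with His treated as neutral, nothing else contributes.
Positive (K, R): K19, K20, K26 → +3.
Negative (D, E): E11 → −1.
Net charge = (+3) + (−1) = +2.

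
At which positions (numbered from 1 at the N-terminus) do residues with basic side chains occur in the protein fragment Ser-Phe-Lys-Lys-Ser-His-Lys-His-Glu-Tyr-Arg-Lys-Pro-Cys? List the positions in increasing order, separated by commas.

3, 4, 6, 7, 8, 11, 12

The basic amino acids are Lys (K), Arg (R), and His (H).
Matching residues: Lys3, Lys4, His6, Lys7, His8, Arg11, Lys12.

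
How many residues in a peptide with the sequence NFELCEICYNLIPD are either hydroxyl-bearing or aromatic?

2

Hydroxyl-bearing: S, T, Y. Aromatic: F, W, Y.
Hydroxyl-bearing residues here: Y9 (1).
Aromatic residues here: F2, Y9 (2).
Y is in both groups, so the 1 Y residue must not be double-counted.
Total = 1 + 2 − 1 = 2.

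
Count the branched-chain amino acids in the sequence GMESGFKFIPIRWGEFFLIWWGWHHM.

The BCAAs are Val, Leu, and Ile — aliphatic side chains with a branch point.
Matching residues: I9, I11, L18, I19.

4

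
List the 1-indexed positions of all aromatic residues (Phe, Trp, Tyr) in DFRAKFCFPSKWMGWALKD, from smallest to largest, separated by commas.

2, 6, 8, 12, 15

Matching residues: F2, F6, F8, W12, W15.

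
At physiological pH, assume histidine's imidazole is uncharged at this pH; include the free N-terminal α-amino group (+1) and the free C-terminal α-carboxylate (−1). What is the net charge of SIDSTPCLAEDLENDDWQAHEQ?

-7

Near pH 7.4, K and R contribute +1 each, D and E contribute −1 each, and every other side chain (His included, as stated) is uncharged.
Positive (K, R): none → +0.
Negative (D, E): D3, E10, D11, E13, D15, D16, E21 → −7.
The N-terminus (+1) and C-terminus (−1) cancel.
Net charge = (+0) + (−7) = −7.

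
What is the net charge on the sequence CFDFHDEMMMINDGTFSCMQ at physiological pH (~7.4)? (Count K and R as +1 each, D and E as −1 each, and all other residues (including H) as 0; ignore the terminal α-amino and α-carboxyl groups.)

-4

Positive (K, R): none → +0.
Negative (D, E): D3, D6, E7, D13 → −4.
Net charge = (+0) + (−4) = −4.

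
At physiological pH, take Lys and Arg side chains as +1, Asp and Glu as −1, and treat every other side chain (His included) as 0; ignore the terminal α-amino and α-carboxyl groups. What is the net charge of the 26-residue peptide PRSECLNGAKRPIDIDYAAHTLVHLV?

0

Positive (K, R): R2, K10, R11 → +3.
Negative (D, E): E4, D14, D16 → −3.
Net charge = (+3) + (−3) = 0.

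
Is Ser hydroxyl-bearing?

Serine (S), threonine (T), and tyrosine (Y) each carry a hydroxyl group on the side chain.
Serine is in this group.

Yes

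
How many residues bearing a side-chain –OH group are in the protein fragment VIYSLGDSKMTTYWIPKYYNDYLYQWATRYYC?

The –OH-bearing residues are Ser, Thr (aliphatic alcohols), and Tyr (phenol).
Matching residues: Y3, S4, S8, T11, T12, Y13, Y18, Y19, Y22, Y24, T28, Y30, Y31.

13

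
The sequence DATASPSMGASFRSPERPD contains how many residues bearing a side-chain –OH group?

5

The –OH-bearing residues are Ser, Thr (aliphatic alcohols), and Tyr (phenol).
Matching residues: T3, S5, S7, S11, S14.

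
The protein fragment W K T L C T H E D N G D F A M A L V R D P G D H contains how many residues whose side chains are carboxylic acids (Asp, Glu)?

5

Matching residues: E8, D9, D12, D20, D23.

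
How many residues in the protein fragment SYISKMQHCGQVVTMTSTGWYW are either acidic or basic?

2

Acidic: D, E. Basic: H, K, R.
Acidic residues here: none (0).
Basic residues here: K5, H8 (2).
The two groups share no amino acid, so total = 0 + 2 = 2.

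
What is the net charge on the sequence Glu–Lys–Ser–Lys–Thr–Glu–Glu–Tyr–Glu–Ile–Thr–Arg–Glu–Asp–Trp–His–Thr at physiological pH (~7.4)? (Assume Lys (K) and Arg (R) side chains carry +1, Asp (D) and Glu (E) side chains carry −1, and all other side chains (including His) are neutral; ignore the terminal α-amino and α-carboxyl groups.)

-3

Positive (K, R): Lys2, Lys4, Arg12 → +3.
Negative (D, E): Glu1, Glu6, Glu7, Glu9, Glu13, Asp14 → −6.
Net charge = (+3) + (−6) = −3.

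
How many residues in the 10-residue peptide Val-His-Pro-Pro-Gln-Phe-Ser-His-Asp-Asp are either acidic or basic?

4

Acidic: D, E. Basic: H, K, R.
Acidic residues here: Asp9, Asp10 (2).
Basic residues here: His2, His8 (2).
The two groups share no amino acid, so total = 2 + 2 = 4.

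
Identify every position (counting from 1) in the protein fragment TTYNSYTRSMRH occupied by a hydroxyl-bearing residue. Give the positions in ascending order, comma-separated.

1, 2, 3, 5, 6, 7, 9

Matching residues: T1, T2, Y3, S5, Y6, T7, S9.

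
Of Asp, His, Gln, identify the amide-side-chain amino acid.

Gln

Asparagine (N) and glutamine (Q) have uncharged amide side chains.
Of the listed options, only Gln belongs to this group.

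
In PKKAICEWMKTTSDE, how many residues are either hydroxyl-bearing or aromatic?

Hydroxyl-bearing: S, T, Y. Aromatic: F, W, Y.
Hydroxyl-bearing residues here: T11, T12, S13 (3).
Aromatic residues here: W8 (1).
(Y belongs to both groups, but none appear in this sequence.) Total = 3 + 1 = 4.

4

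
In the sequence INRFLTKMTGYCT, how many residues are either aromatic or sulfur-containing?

Aromatic: F, W, Y. Sulfur-containing: C, M.
Aromatic residues here: F4, Y11 (2).
Sulfur-containing residues here: M8, C12 (2).
The two groups share no amino acid, so total = 2 + 2 = 4.

4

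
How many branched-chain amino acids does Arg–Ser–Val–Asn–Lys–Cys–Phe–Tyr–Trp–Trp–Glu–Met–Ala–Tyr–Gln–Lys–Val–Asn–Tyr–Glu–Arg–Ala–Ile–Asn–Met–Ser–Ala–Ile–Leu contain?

5

The BCAAs are Val, Leu, and Ile — aliphatic side chains with a branch point.
Matching residues: Val3, Val17, Ile23, Ile28, Leu29.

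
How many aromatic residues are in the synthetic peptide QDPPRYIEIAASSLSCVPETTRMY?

The aromatic amino acids are Phe (F, benzyl), Trp (W, indole), and Tyr (Y, phenol).
Matching residues: Y6, Y24.

2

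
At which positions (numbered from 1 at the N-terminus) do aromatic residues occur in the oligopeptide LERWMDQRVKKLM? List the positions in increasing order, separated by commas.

4

Phenylalanine (F), tryptophan (W), and tyrosine (Y) have aromatic ring side chains.
Matching residues: W4.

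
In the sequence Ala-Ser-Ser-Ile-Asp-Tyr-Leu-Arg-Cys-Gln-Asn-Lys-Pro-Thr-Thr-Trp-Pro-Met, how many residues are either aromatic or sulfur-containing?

Aromatic: F, W, Y. Sulfur-containing: C, M.
Aromatic residues here: Tyr6, Trp16 (2).
Sulfur-containing residues here: Cys9, Met18 (2).
The two groups share no amino acid, so total = 2 + 2 = 4.

4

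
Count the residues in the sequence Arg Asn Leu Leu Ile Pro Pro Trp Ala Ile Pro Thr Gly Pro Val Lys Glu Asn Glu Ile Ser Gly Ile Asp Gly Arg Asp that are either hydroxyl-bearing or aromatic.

Hydroxyl-bearing: S, T, Y. Aromatic: F, W, Y.
Hydroxyl-bearing residues here: Thr12, Ser21 (2).
Aromatic residues here: Trp8 (1).
(Y belongs to both groups, but none appear in this sequence.) Total = 2 + 1 = 3.

3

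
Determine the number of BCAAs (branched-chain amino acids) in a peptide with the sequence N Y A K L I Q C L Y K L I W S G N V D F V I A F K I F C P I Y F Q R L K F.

V, L, and I make up the branched-chain aliphatic group.
Matching residues: L5, I6, L9, L12, I13, V18, V21, I22, I26, I30, L35.

11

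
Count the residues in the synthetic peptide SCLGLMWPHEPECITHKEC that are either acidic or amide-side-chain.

Acidic: D, E. Amide-side-chain: N, Q.
Acidic residues here: E10, E12, E18 (3).
Amide-side-chain residues here: none (0).
The two groups share no amino acid, so total = 3 + 0 = 3.

3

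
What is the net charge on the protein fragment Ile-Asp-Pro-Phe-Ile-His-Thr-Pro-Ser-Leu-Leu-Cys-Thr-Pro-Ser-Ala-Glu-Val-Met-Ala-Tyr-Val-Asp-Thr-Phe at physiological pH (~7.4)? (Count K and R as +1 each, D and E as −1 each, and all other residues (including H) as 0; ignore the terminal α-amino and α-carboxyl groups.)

Positive (K, R): none → +0.
Negative (D, E): Asp2, Glu17, Asp23 → −3.
Net charge = (+0) + (−3) = −3.

-3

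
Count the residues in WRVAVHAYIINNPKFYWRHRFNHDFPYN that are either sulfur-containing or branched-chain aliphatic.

4

Sulfur-containing: C, M. Branched-chain aliphatic: I, L, V.
Sulfur-containing residues here: none (0).
Branched-chain aliphatic residues here: V3, V5, I9, I10 (4).
The two groups share no amino acid, so total = 0 + 4 = 4.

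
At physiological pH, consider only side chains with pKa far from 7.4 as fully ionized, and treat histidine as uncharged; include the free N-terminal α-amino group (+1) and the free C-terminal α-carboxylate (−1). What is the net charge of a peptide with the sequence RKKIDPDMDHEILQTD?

Near pH 7.4, K and R contribute +1 each, D and E contribute −1 each, and every other side chain (His included, as stated) is uncharged.
Positive (K, R): R1, K2, K3 → +3.
Negative (D, E): D5, D7, D9, E11, D16 → −5.
The N-terminus (+1) and C-terminus (−1) cancel.
Net charge = (+3) + (−5) = −2.

-2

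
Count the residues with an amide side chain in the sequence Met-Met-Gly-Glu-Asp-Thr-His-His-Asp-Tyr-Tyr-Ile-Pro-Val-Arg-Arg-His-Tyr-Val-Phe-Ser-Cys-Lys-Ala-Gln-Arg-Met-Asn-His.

2

The amide-side-chain residues are Asn (N) and Gln (Q).
Matching residues: Gln25, Asn28.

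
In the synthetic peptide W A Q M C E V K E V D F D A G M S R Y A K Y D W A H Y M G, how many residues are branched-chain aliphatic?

2

Valine (V), leucine (L), and isoleucine (I) are the branched-chain amino acids.
Matching residues: V7, V10.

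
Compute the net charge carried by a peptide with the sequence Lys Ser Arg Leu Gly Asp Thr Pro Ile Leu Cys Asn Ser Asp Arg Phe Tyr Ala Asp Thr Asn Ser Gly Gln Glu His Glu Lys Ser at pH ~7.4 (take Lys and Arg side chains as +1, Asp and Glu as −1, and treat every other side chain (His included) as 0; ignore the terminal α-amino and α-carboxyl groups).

Positive (K, R): Lys1, Arg3, Arg15, Lys28 → +4.
Negative (D, E): Asp6, Asp14, Asp19, Glu25, Glu27 → −5.
Net charge = (+4) + (−5) = −1.

-1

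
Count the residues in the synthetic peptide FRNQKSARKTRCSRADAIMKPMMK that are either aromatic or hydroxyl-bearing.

Aromatic: F, W, Y. Hydroxyl-bearing: S, T, Y.
Aromatic residues here: F1 (1).
Hydroxyl-bearing residues here: S6, T10, S13 (3).
(Y belongs to both groups, but none appear in this sequence.) Total = 1 + 3 = 4.

4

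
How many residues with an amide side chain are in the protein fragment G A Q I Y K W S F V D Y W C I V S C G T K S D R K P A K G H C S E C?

1

The amide-side-chain residues are Asn (N) and Gln (Q).
Matching residues: Q3.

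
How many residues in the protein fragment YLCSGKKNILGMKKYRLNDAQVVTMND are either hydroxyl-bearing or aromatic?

4

Hydroxyl-bearing: S, T, Y. Aromatic: F, W, Y.
Hydroxyl-bearing residues here: Y1, S4, Y15, T24 (4).
Aromatic residues here: Y1, Y15 (2).
Y is in both groups, so the 2 Y residues must not be double-counted.
Total = 4 + 2 − 2 = 4.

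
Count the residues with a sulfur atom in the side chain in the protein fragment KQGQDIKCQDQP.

1

Cysteine (C, thiol) and methionine (M, thioether) are the two sulfur-containing amino acids.
Matching residues: C8.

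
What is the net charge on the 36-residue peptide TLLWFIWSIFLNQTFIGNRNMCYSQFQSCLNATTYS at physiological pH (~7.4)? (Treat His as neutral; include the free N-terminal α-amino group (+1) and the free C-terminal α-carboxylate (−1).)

+1

The side chains ionized at physiological pH are Lys/Arg (+1) and Asp/Glu (−1); with His treated as neutral, nothing else contributes.
Positive (K, R): R19 → +1.
Negative (D, E): none → −0.
The N-terminus (+1) and C-terminus (−1) cancel.
Net charge = (+1) + (−0) = +1.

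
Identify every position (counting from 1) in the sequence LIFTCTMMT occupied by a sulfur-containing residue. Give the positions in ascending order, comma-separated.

5, 7, 8

Only Cys (C) and Met (M) have a sulfur atom in the side chain.
Matching residues: C5, M7, M8.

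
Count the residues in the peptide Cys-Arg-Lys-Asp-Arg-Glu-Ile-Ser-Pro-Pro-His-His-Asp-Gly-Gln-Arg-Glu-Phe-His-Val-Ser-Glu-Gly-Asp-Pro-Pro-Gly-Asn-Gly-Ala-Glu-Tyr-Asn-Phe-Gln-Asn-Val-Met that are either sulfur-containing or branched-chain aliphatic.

5

Sulfur-containing: C, M. Branched-chain aliphatic: I, L, V.
Sulfur-containing residues here: Cys1, Met38 (2).
Branched-chain aliphatic residues here: Ile7, Val20, Val37 (3).
The two groups share no amino acid, so total = 2 + 3 = 5.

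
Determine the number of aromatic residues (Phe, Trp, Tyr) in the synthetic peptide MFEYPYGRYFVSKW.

6

Matching residues: F2, Y4, Y6, Y9, F10, W14.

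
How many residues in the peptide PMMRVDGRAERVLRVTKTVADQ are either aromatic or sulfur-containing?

2

Aromatic: F, W, Y. Sulfur-containing: C, M.
Aromatic residues here: none (0).
Sulfur-containing residues here: M2, M3 (2).
The two groups share no amino acid, so total = 0 + 2 = 2.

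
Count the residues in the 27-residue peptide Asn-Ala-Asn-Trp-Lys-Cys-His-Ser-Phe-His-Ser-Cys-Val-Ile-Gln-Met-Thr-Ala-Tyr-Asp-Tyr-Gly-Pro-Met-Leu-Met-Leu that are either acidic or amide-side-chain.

4

Acidic: D, E. Amide-side-chain: N, Q.
Acidic residues here: Asp20 (1).
Amide-side-chain residues here: Asn1, Asn3, Gln15 (3).
The two groups share no amino acid, so total = 1 + 3 = 4.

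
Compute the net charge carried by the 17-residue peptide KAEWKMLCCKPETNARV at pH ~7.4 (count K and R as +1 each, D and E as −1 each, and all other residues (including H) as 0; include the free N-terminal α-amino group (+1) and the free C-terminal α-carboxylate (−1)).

+2

Positive (K, R): K1, K5, K10, R16 → +4.
Negative (D, E): E3, E12 → −2.
The N-terminus (+1) and C-terminus (−1) cancel.
Net charge = (+4) + (−2) = +2.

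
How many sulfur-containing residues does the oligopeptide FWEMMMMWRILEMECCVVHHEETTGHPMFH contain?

8

The sulfur-bearing residues are cysteine (–SH) and methionine (–S–CH₃).
Matching residues: M4, M5, M6, M7, M13, C15, C16, M28.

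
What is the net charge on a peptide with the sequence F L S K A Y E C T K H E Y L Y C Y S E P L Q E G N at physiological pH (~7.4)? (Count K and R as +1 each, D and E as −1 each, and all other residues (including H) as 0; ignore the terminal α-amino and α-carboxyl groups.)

Positive (K, R): K4, K10 → +2.
Negative (D, E): E7, E12, E19, E23 → −4.
Net charge = (+2) + (−4) = −2.

-2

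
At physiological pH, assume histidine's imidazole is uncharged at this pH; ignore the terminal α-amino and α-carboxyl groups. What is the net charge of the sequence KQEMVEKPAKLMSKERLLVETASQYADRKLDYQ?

+1

Near pH 7.4, K and R contribute +1 each, D and E contribute −1 each, and every other side chain (His included, as stated) is uncharged.
Positive (K, R): K1, K7, K10, K14, R16, R28, K29 → +7.
Negative (D, E): E3, E6, E15, E20, D27, D31 → −6.
Net charge = (+7) + (−6) = +1.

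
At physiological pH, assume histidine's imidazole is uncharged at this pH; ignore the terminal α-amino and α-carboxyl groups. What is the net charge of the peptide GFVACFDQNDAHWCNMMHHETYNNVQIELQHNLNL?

The side chains ionized at physiological pH are Lys/Arg (+1) and Asp/Glu (−1); with His treated as neutral, nothing else contributes.
Positive (K, R): none → +0.
Negative (D, E): D7, D10, E20, E28 → −4.
Net charge = (+0) + (−4) = −4.

-4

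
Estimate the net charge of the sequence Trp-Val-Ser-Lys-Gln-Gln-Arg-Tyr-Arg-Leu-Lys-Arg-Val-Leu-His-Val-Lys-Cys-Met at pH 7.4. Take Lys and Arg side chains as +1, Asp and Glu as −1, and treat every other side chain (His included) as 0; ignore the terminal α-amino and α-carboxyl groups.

+6

Positive (K, R): Lys4, Arg7, Arg9, Lys11, Arg12, Lys17 → +6.
Negative (D, E): none → −0.
Net charge = (+6) + (−0) = +6.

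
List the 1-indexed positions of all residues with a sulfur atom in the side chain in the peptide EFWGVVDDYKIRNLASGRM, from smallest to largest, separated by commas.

The sulfur-bearing residues are cysteine (–SH) and methionine (–S–CH₃).
Matching residues: M19.

19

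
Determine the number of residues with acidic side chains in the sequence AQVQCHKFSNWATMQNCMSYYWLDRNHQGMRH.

Only D (aspartate) and E (glutamate) carry a side-chain carboxylic acid.
Matching residues: D24.

1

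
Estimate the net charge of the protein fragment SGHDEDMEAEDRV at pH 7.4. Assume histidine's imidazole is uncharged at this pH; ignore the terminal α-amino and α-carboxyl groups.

-5

At pH ~7.4 the Lys and Arg side chains are protonated (+1), the Asp and Glu side chains are deprotonated (−1), and with His taken as neutral all other side chains carry no charge.
Positive (K, R): R12 → +1.
Negative (D, E): D4, E5, D6, E8, E10, D11 → −6.
Net charge = (+1) + (−6) = −5.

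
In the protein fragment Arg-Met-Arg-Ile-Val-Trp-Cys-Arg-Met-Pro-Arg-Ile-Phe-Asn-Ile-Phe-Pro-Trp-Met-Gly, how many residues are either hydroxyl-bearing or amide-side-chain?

1

Hydroxyl-bearing: S, T, Y. Amide-side-chain: N, Q.
Hydroxyl-bearing residues here: none (0).
Amide-side-chain residues here: Asn14 (1).
The two groups share no amino acid, so total = 0 + 1 = 1.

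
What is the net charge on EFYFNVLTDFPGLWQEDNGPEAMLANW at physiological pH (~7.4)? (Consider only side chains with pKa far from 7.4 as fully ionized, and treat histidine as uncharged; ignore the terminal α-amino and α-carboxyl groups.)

-5

The side chains ionized at physiological pH are Lys/Arg (+1) and Asp/Glu (−1); with His treated as neutral, nothing else contributes.
Positive (K, R): none → +0.
Negative (D, E): E1, D9, E16, D17, E21 → −5.
Net charge = (+0) + (−5) = −5.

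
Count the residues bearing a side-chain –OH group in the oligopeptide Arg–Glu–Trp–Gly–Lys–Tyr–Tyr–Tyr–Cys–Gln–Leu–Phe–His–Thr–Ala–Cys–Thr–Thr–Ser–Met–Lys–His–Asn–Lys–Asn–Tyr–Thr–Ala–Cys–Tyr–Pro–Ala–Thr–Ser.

12

The –OH-bearing residues are Ser, Thr (aliphatic alcohols), and Tyr (phenol).
Matching residues: Tyr6, Tyr7, Tyr8, Thr14, Thr17, Thr18, Ser19, Tyr26, Thr27, Tyr30, Thr33, Ser34.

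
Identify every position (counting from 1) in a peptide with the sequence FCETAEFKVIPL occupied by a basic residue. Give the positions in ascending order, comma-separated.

8

Lysine (K), arginine (R), and histidine (H) have basic, nitrogen-containing side chains.
Matching residues: K8.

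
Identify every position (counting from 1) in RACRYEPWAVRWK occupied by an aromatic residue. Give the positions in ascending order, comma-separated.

5, 8, 12

F, W, and Y each carry an aromatic ring on the side chain.
Matching residues: Y5, W8, W12.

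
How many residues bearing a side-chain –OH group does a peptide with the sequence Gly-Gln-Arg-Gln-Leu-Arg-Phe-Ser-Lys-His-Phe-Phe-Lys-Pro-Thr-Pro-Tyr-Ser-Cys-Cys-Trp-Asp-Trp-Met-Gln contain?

4

S, T, and Y are the three residues with a side-chain hydroxyl.
Matching residues: Ser8, Thr15, Tyr17, Ser18.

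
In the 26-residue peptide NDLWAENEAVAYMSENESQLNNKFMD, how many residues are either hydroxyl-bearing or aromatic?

Hydroxyl-bearing: S, T, Y. Aromatic: F, W, Y.
Hydroxyl-bearing residues here: Y12, S14, S18 (3).
Aromatic residues here: W4, Y12, F24 (3).
Y is in both groups, so the 1 Y residue must not be double-counted.
Total = 3 + 3 − 1 = 5.

5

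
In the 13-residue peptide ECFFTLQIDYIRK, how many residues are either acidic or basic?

4

Acidic: D, E. Basic: H, K, R.
Acidic residues here: E1, D9 (2).
Basic residues here: R12, K13 (2).
The two groups share no amino acid, so total = 2 + 2 = 4.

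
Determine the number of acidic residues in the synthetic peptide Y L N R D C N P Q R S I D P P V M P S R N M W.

The acidic residues are Asp (D) and Glu (E), whose side chains end in a carboxylate group.
Matching residues: D5, D13.

2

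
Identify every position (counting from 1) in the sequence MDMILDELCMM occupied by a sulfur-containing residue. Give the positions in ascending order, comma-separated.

Cysteine (C, thiol) and methionine (M, thioether) are the two sulfur-containing amino acids.
Matching residues: M1, M3, C9, M10, M11.

1, 3, 9, 10, 11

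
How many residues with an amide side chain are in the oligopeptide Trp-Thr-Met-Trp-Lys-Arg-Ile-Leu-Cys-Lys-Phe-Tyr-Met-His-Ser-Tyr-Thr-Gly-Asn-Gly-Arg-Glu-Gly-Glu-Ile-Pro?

Only N (asparagine) and Q (glutamine) carry a side-chain carboxamide.
Matching residues: Asn19.

1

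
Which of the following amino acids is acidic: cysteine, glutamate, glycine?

The acidic residues are Asp (D) and Glu (E), whose side chains end in a carboxylate group.
Of the listed options, only glutamate belongs to this group.

glutamate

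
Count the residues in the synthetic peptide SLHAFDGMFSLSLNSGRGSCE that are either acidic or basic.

Acidic: D, E. Basic: H, K, R.
Acidic residues here: D6, E21 (2).
Basic residues here: H3, R17 (2).
The two groups share no amino acid, so total = 2 + 2 = 4.

4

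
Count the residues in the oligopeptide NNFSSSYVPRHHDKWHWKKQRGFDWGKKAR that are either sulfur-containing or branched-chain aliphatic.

1

Sulfur-containing: C, M. Branched-chain aliphatic: I, L, V.
Sulfur-containing residues here: none (0).
Branched-chain aliphatic residues here: V8 (1).
The two groups share no amino acid, so total = 0 + 1 = 1.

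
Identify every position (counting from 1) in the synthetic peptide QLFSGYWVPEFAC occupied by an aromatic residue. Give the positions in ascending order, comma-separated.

The aromatic amino acids are Phe (F, benzyl), Trp (W, indole), and Tyr (Y, phenol).
Matching residues: F3, Y6, W7, F11.

3, 6, 7, 11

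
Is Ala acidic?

The acidic residues are Asp (D) and Glu (E), whose side chains end in a carboxylate group.
Alanine is not in this group.

No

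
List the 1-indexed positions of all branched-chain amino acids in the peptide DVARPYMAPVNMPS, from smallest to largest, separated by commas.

Valine (V), leucine (L), and isoleucine (I) are the branched-chain amino acids.
Matching residues: V2, V10.

2, 10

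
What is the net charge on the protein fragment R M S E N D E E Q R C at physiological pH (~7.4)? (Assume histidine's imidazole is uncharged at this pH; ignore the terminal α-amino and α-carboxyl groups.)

At pH ~7.4 the Lys and Arg side chains are protonated (+1), the Asp and Glu side chains are deprotonated (−1), and with His taken as neutral all other side chains carry no charge.
Positive (K, R): R1, R10 → +2.
Negative (D, E): E4, D6, E7, E8 → −4.
Net charge = (+2) + (−4) = −2.

-2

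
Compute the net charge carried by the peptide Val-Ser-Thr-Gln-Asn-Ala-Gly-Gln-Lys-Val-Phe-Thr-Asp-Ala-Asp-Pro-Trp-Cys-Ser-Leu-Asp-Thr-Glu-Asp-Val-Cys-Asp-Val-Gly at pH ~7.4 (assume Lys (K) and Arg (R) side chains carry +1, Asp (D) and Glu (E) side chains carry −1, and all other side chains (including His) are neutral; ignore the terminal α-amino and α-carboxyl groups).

-5

Positive (K, R): Lys9 → +1.
Negative (D, E): Asp13, Asp15, Asp21, Glu23, Asp24, Asp27 → −6.
Net charge = (+1) + (−6) = −5.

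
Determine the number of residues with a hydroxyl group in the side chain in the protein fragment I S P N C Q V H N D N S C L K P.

2

The –OH-bearing residues are Ser, Thr (aliphatic alcohols), and Tyr (phenol).
Matching residues: S2, S12.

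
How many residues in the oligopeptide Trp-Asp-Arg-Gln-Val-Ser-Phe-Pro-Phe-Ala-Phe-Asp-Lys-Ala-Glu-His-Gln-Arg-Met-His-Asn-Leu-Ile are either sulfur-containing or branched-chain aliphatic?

Sulfur-containing: C, M. Branched-chain aliphatic: I, L, V.
Sulfur-containing residues here: Met19 (1).
Branched-chain aliphatic residues here: Val5, Leu22, Ile23 (3).
The two groups share no amino acid, so total = 1 + 3 = 4.

4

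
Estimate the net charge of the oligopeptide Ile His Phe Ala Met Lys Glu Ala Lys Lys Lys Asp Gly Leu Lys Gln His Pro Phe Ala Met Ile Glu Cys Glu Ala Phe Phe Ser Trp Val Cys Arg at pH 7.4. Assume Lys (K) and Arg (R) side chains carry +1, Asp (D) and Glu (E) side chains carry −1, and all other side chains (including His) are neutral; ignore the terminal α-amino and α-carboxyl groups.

Positive (K, R): Lys6, Lys9, Lys10, Lys11, Lys15, Arg33 → +6.
Negative (D, E): Glu7, Asp12, Glu23, Glu25 → −4.
Net charge = (+6) + (−4) = +2.

+2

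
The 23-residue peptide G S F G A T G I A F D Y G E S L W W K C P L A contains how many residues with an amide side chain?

The amide-side-chain residues are Asn (N) and Gln (Q).
None of the 23 residues belong to this group.

0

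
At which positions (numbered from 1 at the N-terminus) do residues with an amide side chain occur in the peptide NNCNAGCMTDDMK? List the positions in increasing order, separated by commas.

Asparagine (N) and glutamine (Q) have uncharged amide side chains.
Matching residues: N1, N2, N4.

1, 2, 4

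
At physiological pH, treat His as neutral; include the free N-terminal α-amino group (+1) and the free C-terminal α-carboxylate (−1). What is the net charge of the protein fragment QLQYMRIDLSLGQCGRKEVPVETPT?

0

Near pH 7.4, K and R contribute +1 each, D and E contribute −1 each, and every other side chain (His included, as stated) is uncharged.
Positive (K, R): R6, R16, K17 → +3.
Negative (D, E): D8, E18, E22 → −3.
The N-terminus (+1) and C-terminus (−1) cancel.
Net charge = (+3) + (−3) = 0.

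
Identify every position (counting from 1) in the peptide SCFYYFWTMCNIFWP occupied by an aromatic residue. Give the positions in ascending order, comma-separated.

3, 4, 5, 6, 7, 13, 14

F, W, and Y each carry an aromatic ring on the side chain.
Matching residues: F3, Y4, Y5, F6, W7, F13, W14.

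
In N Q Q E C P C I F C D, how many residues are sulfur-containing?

3

Cysteine (C, thiol) and methionine (M, thioether) are the two sulfur-containing amino acids.
Matching residues: C5, C7, C10.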